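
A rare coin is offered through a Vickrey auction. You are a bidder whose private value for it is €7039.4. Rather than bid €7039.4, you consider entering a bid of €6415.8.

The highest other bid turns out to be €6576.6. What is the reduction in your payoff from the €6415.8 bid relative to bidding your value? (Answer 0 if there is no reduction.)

Bidding your value €7039.4: you win (since €7039.4 > €6576.6) and pay €6576.6. Payoff €462.8.
Bidding €6415.8: you lose. Payoff €0.
The competing bid €6576.6 lies between your shaded bid and your value, so underbidding forfeits an item you could have won at a profitable price.
Loss from deviating = €462.8 − (€0) = €462.8.

€462.8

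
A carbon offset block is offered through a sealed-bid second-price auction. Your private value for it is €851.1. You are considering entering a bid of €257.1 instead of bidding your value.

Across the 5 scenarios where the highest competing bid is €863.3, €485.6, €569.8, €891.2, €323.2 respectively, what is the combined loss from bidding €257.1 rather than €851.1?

The deviation costs you only when the competing bid falls strictly between €257.1 and €851.1; elsewhere both bids give the same outcome.
€863.3: outcomes coincide → loss €0.
€485.6: truthful payoff €365.5, deviation payoff €0 → loss €365.5.
€569.8: truthful payoff €281.3, deviation payoff €0 → loss €281.3.
€891.2: outcomes coincide → loss €0.
€323.2: truthful payoff €527.9, deviation payoff €0 → loss €527.9.
Total loss = €365.5 + €281.3 + €527.9 = €1174.7.
Because the price is fixed by the runner-up's bid, deviating from your value can only change a good outcome into a bad one — never the reverse.

€1174.7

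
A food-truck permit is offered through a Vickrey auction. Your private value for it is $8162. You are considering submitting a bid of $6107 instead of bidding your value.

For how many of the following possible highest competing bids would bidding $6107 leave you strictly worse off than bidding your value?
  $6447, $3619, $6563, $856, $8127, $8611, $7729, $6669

The deviation hurts exactly when the highest competing bid lies strictly between $6107 and $8162 — underbidding then forfeits a profitable win.
$6447: inside the interval → strictly worse (loss $1715).
$3619: below both → same outcome either way.
$6563: inside the interval → strictly worse (loss $1599).
$856: below both → same outcome either way.
$8127: inside the interval → strictly worse (loss $35).
$8611: above both → same outcome either way.
$7729: inside the interval → strictly worse (loss $433).
$6669: inside the interval → strictly worse (loss $1493).
Count: 5.

5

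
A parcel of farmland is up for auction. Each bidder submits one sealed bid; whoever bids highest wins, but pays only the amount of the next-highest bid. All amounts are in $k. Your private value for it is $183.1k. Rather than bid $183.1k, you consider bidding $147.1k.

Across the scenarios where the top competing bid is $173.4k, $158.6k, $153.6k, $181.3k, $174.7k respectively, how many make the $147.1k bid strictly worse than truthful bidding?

5

The deviation hurts exactly when the highest competing bid lies strictly between $147.1k and $183.1k — underbidding then forfeits a profitable win.
$173.4k: inside the interval → strictly worse (loss $9.7k).
$158.6k: inside the interval → strictly worse (loss $24.5k).
$153.6k: inside the interval → strictly worse (loss $29.5k).
$181.3k: inside the interval → strictly worse (loss $1.8k).
$174.7k: inside the interval → strictly worse (loss $8.4k).
Count: 5.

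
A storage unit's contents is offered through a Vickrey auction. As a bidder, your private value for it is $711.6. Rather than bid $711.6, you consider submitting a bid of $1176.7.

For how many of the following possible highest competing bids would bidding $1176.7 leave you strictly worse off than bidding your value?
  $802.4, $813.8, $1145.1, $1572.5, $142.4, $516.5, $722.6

4

The deviation hurts exactly when the highest competing bid lies strictly between $711.6 and $1176.7 — overbidding then wins at a price above your value.
$802.4: inside the interval → strictly worse (loss $90.8).
$813.8: inside the interval → strictly worse (loss $102.2).
$1145.1: inside the interval → strictly worse (loss $433.5).
$1572.5: above both → same outcome either way.
$142.4: below both → same outcome either way.
$516.5: below both → same outcome either way.
$722.6: inside the interval → strictly worse (loss $11).
Count: 4.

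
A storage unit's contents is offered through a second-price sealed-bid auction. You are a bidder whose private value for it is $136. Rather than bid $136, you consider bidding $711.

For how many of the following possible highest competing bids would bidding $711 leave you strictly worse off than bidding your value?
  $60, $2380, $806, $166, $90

1

The deviation hurts exactly when the highest competing bid lies strictly between $136 and $711 — overbidding then wins at a price above your value.
$60: below both → same outcome either way.
$2380: above both → same outcome either way.
$806: above both → same outcome either way.
$166: inside the interval → strictly worse (loss $30).
$90: below both → same outcome either way.
Count: 1.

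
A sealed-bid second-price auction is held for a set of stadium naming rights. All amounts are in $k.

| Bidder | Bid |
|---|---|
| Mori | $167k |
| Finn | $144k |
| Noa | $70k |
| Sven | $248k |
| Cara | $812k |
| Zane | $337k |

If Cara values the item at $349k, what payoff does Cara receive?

$12k

Highest bid: Cara at $812k, so Cara wins.
Second-highest bid: Zane at $337k — that is the price the winner pays.
Cara's payoff = value − price = $349k − $337k = $12k.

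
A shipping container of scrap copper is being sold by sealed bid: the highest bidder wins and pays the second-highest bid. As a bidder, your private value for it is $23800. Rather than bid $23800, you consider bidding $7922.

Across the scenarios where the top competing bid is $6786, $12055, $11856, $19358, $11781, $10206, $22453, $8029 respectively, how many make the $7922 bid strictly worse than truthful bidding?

The deviation hurts exactly when the highest competing bid lies strictly between $7922 and $23800 — underbidding then forfeits a profitable win.
$6786: below both → same outcome either way.
$12055: inside the interval → strictly worse (loss $11745).
$11856: inside the interval → strictly worse (loss $11944).
$19358: inside the interval → strictly worse (loss $4442).
$11781: inside the interval → strictly worse (loss $12019).
$10206: inside the interval → strictly worse (loss $13594).
$22453: inside the interval → strictly worse (loss $1347).
$8029: inside the interval → strictly worse (loss $15771).
Count: 7.

7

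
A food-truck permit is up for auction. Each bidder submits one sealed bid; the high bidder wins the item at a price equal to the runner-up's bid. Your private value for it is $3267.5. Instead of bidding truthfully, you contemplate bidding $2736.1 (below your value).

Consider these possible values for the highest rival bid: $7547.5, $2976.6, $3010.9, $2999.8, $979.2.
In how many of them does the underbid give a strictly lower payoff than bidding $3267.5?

3

The deviation hurts exactly when the highest competing bid lies strictly between $2736.1 and $3267.5 — underbidding then forfeits a profitable win.
$7547.5: above both → same outcome either way.
$2976.6: inside the interval → strictly worse (loss $290.9).
$3010.9: inside the interval → strictly worse (loss $256.6).
$2999.8: inside the interval → strictly worse (loss $267.7).
$979.2: below both → same outcome either way.
Count: 3.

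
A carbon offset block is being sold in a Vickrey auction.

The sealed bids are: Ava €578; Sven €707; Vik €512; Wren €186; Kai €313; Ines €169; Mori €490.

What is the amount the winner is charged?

Highest bid: Sven at €707, so Sven wins.
Second-highest bid: Ava at €578 — that is the price the winner pays.

€578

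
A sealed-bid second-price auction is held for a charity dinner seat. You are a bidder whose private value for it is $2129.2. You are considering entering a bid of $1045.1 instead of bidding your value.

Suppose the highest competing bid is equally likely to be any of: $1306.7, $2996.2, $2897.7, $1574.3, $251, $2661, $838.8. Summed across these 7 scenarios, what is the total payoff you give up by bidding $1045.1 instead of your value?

$1377.4

The deviation costs you only when the competing bid falls strictly between $1045.1 and $2129.2; elsewhere both bids give the same outcome.
$1306.7: truthful payoff $822.5, deviation payoff $0 → loss $822.5.
$2996.2: outcomes coincide → loss $0.
$2897.7: outcomes coincide → loss $0.
$1574.3: truthful payoff $554.9, deviation payoff $0 → loss $554.9.
$251: outcomes coincide → loss $0.
$2661: outcomes coincide → loss $0.
$838.8: outcomes coincide → loss $0.
Total loss = $822.5 + $554.9 = $1377.4.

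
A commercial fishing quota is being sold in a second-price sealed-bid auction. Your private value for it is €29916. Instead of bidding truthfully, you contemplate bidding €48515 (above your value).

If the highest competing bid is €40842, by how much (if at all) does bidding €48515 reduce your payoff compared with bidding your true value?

€10926

Bidding your value €29916: you lose (since €29916 < €40842). Payoff €0.
Bidding €48515: you win and pay €40842. Payoff €29916 − €40842 = −€10926.
The competing bid €40842 lies between your value and your inflated bid, so overbidding wins an item priced above your value.
Loss from deviating = €0 − (−€10926) = €10926.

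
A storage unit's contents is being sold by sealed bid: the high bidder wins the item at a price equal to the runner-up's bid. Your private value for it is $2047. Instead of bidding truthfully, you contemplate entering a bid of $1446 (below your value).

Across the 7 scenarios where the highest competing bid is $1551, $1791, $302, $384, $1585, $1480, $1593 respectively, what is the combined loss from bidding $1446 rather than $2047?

$2235

The deviation costs you only when the competing bid falls strictly between $1446 and $2047; elsewhere both bids give the same outcome.
$1551: truthful payoff $496, deviation payoff $0 → loss $496.
$1791: truthful payoff $256, deviation payoff $0 → loss $256.
$302: outcomes coincide → loss $0.
$384: outcomes coincide → loss $0.
$1585: truthful payoff $462, deviation payoff $0 → loss $462.
$1480: truthful payoff $567, deviation payoff $0 → loss $567.
$1593: truthful payoff $454, deviation payoff $0 → loss $454.
Total loss = $496 + $256 + $462 + $567 + $454 = $2235.
In a second-price auction your bid sets only whether you win, not what you pay, so bidding your true value is weakly dominant.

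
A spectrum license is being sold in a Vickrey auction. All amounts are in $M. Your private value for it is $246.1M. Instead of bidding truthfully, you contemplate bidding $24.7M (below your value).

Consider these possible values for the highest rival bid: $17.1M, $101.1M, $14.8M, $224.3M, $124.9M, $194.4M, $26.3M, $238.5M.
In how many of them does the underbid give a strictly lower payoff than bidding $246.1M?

6

The deviation hurts exactly when the highest competing bid lies strictly between $24.7M and $246.1M — underbidding then forfeits a profitable win.
$17.1M: below both → same outcome either way.
$101.1M: inside the interval → strictly worse (loss $145M).
$14.8M: below both → same outcome either way.
$224.3M: inside the interval → strictly worse (loss $21.8M).
$124.9M: inside the interval → strictly worse (loss $121.2M).
$194.4M: inside the interval → strictly worse (loss $51.7M).
$26.3M: inside the interval → strictly worse (loss $219.8M).
$238.5M: inside the interval → strictly worse (loss $7.6M).
Count: 6.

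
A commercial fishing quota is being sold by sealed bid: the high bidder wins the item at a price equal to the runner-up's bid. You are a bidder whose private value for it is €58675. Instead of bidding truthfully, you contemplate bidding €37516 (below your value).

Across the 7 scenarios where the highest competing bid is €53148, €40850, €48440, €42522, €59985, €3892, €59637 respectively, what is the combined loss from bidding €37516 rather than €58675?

€49740

The deviation costs you only when the competing bid falls strictly between €37516 and €58675; elsewhere both bids give the same outcome.
€53148: truthful payoff €5527, deviation payoff €0 → loss €5527.
€40850: truthful payoff €17825, deviation payoff €0 → loss €17825.
€48440: truthful payoff €10235, deviation payoff €0 → loss €10235.
€42522: truthful payoff €16153, deviation payoff €0 → loss €16153.
€59985: outcomes coincide → loss €0.
€3892: outcomes coincide → loss €0.
€59637: outcomes coincide → loss €0.
Total loss = €5527 + €17825 + €10235 + €16153 = €49740.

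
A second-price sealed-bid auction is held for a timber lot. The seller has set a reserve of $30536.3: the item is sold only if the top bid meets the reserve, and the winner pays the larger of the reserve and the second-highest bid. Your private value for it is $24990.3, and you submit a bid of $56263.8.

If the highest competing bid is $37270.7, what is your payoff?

Your bid $56263.8 is the highest and exceeds the reserve.
Price = max(second-highest bid, reserve) = max($37270.7, $30536.3) = $37270.7.
Payoff = $24990.3 − $37270.7 = −$12280.4.

−$12280.4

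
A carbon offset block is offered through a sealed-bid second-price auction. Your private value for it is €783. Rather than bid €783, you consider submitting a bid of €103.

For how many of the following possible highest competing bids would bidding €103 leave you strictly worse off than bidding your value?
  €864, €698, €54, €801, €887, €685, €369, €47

The deviation hurts exactly when the highest competing bid lies strictly between €103 and €783 — underbidding then forfeits a profitable win.
€864: above both → same outcome either way.
€698: inside the interval → strictly worse (loss €85).
€54: below both → same outcome either way.
€801: above both → same outcome either way.
€887: above both → same outcome either way.
€685: inside the interval → strictly worse (loss €98).
€369: inside the interval → strictly worse (loss €414).
€47: below both → same outcome either way.
Count: 3.

3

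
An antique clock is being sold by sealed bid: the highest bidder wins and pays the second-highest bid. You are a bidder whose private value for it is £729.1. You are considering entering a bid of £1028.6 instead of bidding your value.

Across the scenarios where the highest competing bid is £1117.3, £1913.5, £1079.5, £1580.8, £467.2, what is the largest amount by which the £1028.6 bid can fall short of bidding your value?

£0

£1117.3: same outcome either way → loss £0.
£1913.5: same outcome either way → loss £0.
£1079.5: same outcome either way → loss £0.
£1580.8: same outcome either way → loss £0.
£467.2: same outcome either way → loss £0.
Maximum loss: £0.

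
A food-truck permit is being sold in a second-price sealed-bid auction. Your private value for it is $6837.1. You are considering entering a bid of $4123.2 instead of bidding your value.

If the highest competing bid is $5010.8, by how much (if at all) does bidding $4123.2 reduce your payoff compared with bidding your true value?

$1826.3

Bidding your value $6837.1: you win (since $6837.1 > $5010.8) and pay $5010.8. Payoff $1826.3.
Bidding $4123.2: you lose. Payoff $0.
The competing bid $5010.8 lies between your shaded bid and your value, so underbidding forfeits an item you could have won at a profitable price.
Loss from deviating = $1826.3 − ($0) = $1826.3.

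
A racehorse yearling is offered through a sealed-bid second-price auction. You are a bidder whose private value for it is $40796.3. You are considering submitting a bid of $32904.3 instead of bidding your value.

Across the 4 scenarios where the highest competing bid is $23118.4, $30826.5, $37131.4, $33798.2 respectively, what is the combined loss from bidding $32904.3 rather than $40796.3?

The deviation costs you only when the competing bid falls strictly between $32904.3 and $40796.3; elsewhere both bids give the same outcome.
$23118.4: outcomes coincide → loss $0.
$30826.5: outcomes coincide → loss $0.
$37131.4: truthful payoff $3664.9, deviation payoff $0 → loss $3664.9.
$33798.2: truthful payoff $6998.1, deviation payoff $0 → loss $6998.1.
Total loss = $3664.9 + $6998.1 = $10663.

$10663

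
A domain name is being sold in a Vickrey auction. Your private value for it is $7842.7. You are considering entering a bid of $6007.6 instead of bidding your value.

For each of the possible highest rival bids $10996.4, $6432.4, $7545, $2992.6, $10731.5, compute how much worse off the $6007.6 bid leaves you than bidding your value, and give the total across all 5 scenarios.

The deviation costs you only when the competing bid falls strictly between $6007.6 and $7842.7; elsewhere both bids give the same outcome.
$10996.4: outcomes coincide → loss $0.
$6432.4: truthful payoff $1410.3, deviation payoff $0 → loss $1410.3.
$7545: truthful payoff $297.7, deviation payoff $0 → loss $297.7.
$2992.6: outcomes coincide → loss $0.
$10731.5: outcomes coincide → loss $0.
Total loss = $1410.3 + $297.7 = $1708.

$1708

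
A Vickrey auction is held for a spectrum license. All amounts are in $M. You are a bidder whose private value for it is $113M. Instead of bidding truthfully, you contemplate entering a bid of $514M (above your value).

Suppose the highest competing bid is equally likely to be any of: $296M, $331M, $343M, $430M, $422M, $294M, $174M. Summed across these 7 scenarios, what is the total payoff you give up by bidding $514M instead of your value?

The deviation costs you only when the competing bid falls strictly between $113M and $514M; elsewhere both bids give the same outcome.
$296M: truthful payoff $0M, deviation payoff −$183M → loss $183M.
$331M: truthful payoff $0M, deviation payoff −$218M → loss $218M.
$343M: truthful payoff $0M, deviation payoff −$230M → loss $230M.
$430M: truthful payoff $0M, deviation payoff −$317M → loss $317M.
$422M: truthful payoff $0M, deviation payoff −$309M → loss $309M.
$294M: truthful payoff $0M, deviation payoff −$181M → loss $181M.
$174M: truthful payoff $0M, deviation payoff −$61M → loss $61M.
Total loss = $183M + $218M + $230M + $317M + $309M + $181M + $61M = $1499M.
In a second-price auction your bid sets only whether you win, not what you pay, so bidding your true value is weakly dominant.

$1499M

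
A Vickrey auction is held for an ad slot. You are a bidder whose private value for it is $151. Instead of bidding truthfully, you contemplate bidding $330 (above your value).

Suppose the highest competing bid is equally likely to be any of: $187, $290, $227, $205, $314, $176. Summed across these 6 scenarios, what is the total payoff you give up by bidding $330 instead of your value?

The deviation costs you only when the competing bid falls strictly between $151 and $330; elsewhere both bids give the same outcome.
$187: truthful payoff $0, deviation payoff −$36 → loss $36.
$290: truthful payoff $0, deviation payoff −$139 → loss $139.
$227: truthful payoff $0, deviation payoff −$76 → loss $76.
$205: truthful payoff $0, deviation payoff −$54 → loss $54.
$314: truthful payoff $0, deviation payoff −$163 → loss $163.
$176: truthful payoff $0, deviation payoff −$25 → loss $25.
Total loss = $36 + $139 + $76 + $54 + $163 + $25 = $493.
Truthful bidding weakly dominates here: raising your bid can only win items priced above your value, and lowering it can only forfeit items priced below.

$493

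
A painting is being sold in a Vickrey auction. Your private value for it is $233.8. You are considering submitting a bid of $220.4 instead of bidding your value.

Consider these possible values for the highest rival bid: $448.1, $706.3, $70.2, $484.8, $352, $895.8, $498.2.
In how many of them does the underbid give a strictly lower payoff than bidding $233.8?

0

The deviation hurts exactly when the highest competing bid lies strictly between $220.4 and $233.8 — underbidding then forfeits a profitable win.
$448.1: above both → same outcome either way.
$706.3: above both → same outcome either way.
$70.2: below both → same outcome either way.
$484.8: above both → same outcome either way.
$352: above both → same outcome either way.
$895.8: above both → same outcome either way.
$498.2: above both → same outcome either way.
Count: 0.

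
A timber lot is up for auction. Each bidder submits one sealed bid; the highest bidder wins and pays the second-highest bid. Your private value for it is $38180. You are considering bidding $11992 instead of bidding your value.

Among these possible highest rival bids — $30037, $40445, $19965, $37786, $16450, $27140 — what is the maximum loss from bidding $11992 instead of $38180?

$21730

$30037: truthful gives $8143, deviation gives $0 → loss $8143.
$40445: same outcome either way → loss $0.
$19965: truthful gives $18215, deviation gives $0 → loss $18215.
$37786: truthful gives $394, deviation gives $0 → loss $394.
$16450: truthful gives $21730, deviation gives $0 → loss $21730.
$27140: truthful gives $11040, deviation gives $0 → loss $11040.
Maximum loss: $21730.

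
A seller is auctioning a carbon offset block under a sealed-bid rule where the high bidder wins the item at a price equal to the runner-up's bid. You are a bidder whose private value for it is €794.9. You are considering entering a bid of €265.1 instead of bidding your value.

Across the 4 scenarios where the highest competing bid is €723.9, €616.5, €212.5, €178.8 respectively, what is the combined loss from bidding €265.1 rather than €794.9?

€249.4

The deviation costs you only when the competing bid falls strictly between €265.1 and €794.9; elsewhere both bids give the same outcome.
€723.9: truthful payoff €71, deviation payoff €0 → loss €71.
€616.5: truthful payoff €178.4, deviation payoff €0 → loss €178.4.
€212.5: outcomes coincide → loss €0.
€178.8: outcomes coincide → loss €0.
Total loss = €71 + €178.4 = €249.4.
Because the price is fixed by the runner-up's bid, deviating from your value can only change a good outcome into a bad one — never the reverse.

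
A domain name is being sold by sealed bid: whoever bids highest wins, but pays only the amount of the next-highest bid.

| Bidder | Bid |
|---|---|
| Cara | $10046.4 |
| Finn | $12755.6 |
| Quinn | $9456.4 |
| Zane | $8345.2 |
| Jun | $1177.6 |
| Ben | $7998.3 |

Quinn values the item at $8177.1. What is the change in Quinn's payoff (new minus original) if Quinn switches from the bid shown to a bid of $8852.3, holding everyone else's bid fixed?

The highest bid among the other bidders is $12755.6; Quinn's bid doesn't change that.
Original bid $9456.4: Quinn is not highest (top rival bid is $12755.6); payoff $0.
Alternative bid $8852.3: Quinn is not highest (top rival bid is $12755.6); payoff $0.
Change in payoff = $0 − ($0) = $0.

$0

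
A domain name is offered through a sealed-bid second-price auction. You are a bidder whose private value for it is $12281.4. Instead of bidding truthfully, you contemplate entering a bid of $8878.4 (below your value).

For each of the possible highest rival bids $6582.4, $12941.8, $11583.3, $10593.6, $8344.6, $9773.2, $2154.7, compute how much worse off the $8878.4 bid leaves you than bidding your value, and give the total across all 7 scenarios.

The deviation costs you only when the competing bid falls strictly between $8878.4 and $12281.4; elsewhere both bids give the same outcome.
$6582.4: outcomes coincide → loss $0.
$12941.8: outcomes coincide → loss $0.
$11583.3: truthful payoff $698.1, deviation payoff $0 → loss $698.1.
$10593.6: truthful payoff $1687.8, deviation payoff $0 → loss $1687.8.
$8344.6: outcomes coincide → loss $0.
$9773.2: truthful payoff $2508.2, deviation payoff $0 → loss $2508.2.
$2154.7: outcomes coincide → loss $0.
Total loss = $698.1 + $1687.8 + $2508.2 = $4894.1.
Because the price is fixed by the runner-up's bid, deviating from your value can only change a good outcome into a bad one — never the reverse.

$4894.1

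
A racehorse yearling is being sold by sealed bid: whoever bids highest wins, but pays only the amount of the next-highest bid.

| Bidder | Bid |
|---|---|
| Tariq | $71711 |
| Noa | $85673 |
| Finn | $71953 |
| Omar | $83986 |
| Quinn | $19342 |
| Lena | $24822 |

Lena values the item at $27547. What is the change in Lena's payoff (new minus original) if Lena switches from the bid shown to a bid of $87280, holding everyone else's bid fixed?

The highest bid among the other bidders is $85673; Lena's bid doesn't change that.
Original bid $24822: Lena is not highest (top rival bid is $85673); payoff $0.
Alternative bid $87280: Lena is highest, pays the top rival bid $85673; payoff $27547 − $85673 = −$58126.
Change in payoff = −$58126 − ($0) = −$58126.

−$58126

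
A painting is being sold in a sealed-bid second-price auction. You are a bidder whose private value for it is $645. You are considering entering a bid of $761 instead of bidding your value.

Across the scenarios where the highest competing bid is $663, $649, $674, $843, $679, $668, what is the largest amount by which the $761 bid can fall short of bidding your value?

$663: truthful gives $0, deviation gives −$18 → loss $18.
$649: truthful gives $0, deviation gives −$4 → loss $4.
$674: truthful gives $0, deviation gives −$29 → loss $29.
$843: same outcome either way → loss $0.
$679: truthful gives $0, deviation gives −$34 → loss $34.
$668: truthful gives $0, deviation gives −$23 → loss $23.
Maximum loss: $34.

$34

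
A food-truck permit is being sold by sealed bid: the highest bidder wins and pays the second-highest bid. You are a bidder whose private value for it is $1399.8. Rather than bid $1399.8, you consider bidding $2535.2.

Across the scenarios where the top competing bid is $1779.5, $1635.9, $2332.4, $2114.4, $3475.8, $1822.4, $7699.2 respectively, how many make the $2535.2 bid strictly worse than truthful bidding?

5

The deviation hurts exactly when the highest competing bid lies strictly between $1399.8 and $2535.2 — overbidding then wins at a price above your value.
$1779.5: inside the interval → strictly worse (loss $379.7).
$1635.9: inside the interval → strictly worse (loss $236.1).
$2332.4: inside the interval → strictly worse (loss $932.6).
$2114.4: inside the interval → strictly worse (loss $714.6).
$3475.8: above both → same outcome either way.
$1822.4: inside the interval → strictly worse (loss $422.6).
$7699.2: above both → same outcome either way.
Count: 5.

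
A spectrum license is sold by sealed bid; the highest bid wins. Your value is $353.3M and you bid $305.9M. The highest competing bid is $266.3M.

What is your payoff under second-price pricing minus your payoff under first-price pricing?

You have the highest bid, so you win under either rule.
Second-price: pay $266.3M → payoff $87M.
First-price: pay your own bid $305.9M → payoff $47.4M.
Difference = $87M − ($47.4M) = $39.6M.

$39.6M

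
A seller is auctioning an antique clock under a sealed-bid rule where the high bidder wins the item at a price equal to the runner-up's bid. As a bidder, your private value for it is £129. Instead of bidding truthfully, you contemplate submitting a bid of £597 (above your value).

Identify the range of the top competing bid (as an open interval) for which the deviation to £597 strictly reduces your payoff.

(£129, £597)

If the competing bid is below £129, both bids win at the same price — no difference.
If it is above £597, both bids lose — no difference.
If it lies strictly between £129 and £597, bidding your value loses (payoff 0) while bidding £597 wins at a price above your value (payoff negative).
So the deviation strictly hurts on the open interval (£129, £597).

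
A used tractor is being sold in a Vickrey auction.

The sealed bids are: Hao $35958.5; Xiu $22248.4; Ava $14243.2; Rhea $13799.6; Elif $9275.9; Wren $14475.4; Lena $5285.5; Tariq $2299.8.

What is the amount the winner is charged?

$22248.4

Highest bid: Hao at $35958.5, so Hao wins.
Second-highest bid: Xiu at $22248.4 — that is the price the winner pays.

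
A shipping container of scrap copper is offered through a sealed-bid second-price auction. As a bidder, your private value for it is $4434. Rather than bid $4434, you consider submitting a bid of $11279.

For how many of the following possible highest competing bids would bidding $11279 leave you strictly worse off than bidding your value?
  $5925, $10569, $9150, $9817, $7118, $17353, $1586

5

The deviation hurts exactly when the highest competing bid lies strictly between $4434 and $11279 — overbidding then wins at a price above your value.
$5925: inside the interval → strictly worse (loss $1491).
$10569: inside the interval → strictly worse (loss $6135).
$9150: inside the interval → strictly worse (loss $4716).
$9817: inside the interval → strictly worse (loss $5383).
$7118: inside the interval → strictly worse (loss $2684).
$17353: above both → same outcome either way.
$1586: below both → same outcome either way.
Count: 5.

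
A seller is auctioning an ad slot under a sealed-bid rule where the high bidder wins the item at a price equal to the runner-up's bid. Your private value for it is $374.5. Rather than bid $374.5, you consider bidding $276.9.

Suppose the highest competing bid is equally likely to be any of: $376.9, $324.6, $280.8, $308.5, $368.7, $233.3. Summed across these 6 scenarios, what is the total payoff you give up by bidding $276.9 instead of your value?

The deviation costs you only when the competing bid falls strictly between $276.9 and $374.5; elsewhere both bids give the same outcome.
$376.9: outcomes coincide → loss $0.
$324.6: truthful payoff $49.9, deviation payoff $0 → loss $49.9.
$280.8: truthful payoff $93.7, deviation payoff $0 → loss $93.7.
$308.5: truthful payoff $66, deviation payoff $0 → loss $66.
$368.7: truthful payoff $5.8, deviation payoff $0 → loss $5.8.
$233.3: outcomes coincide → loss $0.
Total loss = $49.9 + $93.7 + $66 + $5.8 = $215.4.

$215.4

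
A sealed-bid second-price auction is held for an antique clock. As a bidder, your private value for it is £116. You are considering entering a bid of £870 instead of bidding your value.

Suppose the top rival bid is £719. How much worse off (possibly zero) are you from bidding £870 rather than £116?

Bidding your value £116: you lose (since £116 < £719). Payoff £0.
Bidding £870: you win and pay £719. Payoff £116 − £719 = −£603.
The competing bid £719 lies between your value and your inflated bid, so overbidding wins an item priced above your value.
Loss from deviating = £0 − (−£603) = £603.

£603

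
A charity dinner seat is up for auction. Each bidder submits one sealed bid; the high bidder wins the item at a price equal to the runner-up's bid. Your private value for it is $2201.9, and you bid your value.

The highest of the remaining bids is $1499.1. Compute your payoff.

$702.8

Your bid $2201.9 exceeds the highest competing bid $1499.1, so you win.
In a second-price auction the winner pays the second-highest bid, $1499.1.
Payoff = value − price = $2201.9 − $1499.1 = $702.8.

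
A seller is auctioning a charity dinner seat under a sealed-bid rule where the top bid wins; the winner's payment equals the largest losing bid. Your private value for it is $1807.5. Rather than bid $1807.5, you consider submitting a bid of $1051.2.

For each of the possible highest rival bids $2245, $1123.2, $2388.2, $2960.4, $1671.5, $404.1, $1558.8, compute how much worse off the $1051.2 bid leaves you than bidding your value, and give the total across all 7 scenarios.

The deviation costs you only when the competing bid falls strictly between $1051.2 and $1807.5; elsewhere both bids give the same outcome.
$2245: outcomes coincide → loss $0.
$1123.2: truthful payoff $684.3, deviation payoff $0 → loss $684.3.
$2388.2: outcomes coincide → loss $0.
$2960.4: outcomes coincide → loss $0.
$1671.5: truthful payoff $136, deviation payoff $0 → loss $136.
$404.1: outcomes coincide → loss $0.
$1558.8: truthful payoff $248.7, deviation payoff $0 → loss $248.7.
Total loss = $684.3 + $136 + $248.7 = $1069.
Truthful bidding weakly dominates here: raising your bid can only win items priced above your value, and lowering it can only forfeit items priced below.

$1069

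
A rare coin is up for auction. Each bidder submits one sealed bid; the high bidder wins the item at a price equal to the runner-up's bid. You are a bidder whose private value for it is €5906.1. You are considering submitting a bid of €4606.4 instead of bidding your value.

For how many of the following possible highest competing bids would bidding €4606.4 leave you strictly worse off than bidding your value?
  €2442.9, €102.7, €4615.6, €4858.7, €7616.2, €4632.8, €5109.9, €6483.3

4

The deviation hurts exactly when the highest competing bid lies strictly between €4606.4 and €5906.1 — underbidding then forfeits a profitable win.
€2442.9: below both → same outcome either way.
€102.7: below both → same outcome either way.
€4615.6: inside the interval → strictly worse (loss €1290.5).
€4858.7: inside the interval → strictly worse (loss €1047.4).
€7616.2: above both → same outcome either way.
€4632.8: inside the interval → strictly worse (loss €1273.3).
€5109.9: inside the interval → strictly worse (loss €796.2).
€6483.3: above both → same outcome either way.
Count: 4.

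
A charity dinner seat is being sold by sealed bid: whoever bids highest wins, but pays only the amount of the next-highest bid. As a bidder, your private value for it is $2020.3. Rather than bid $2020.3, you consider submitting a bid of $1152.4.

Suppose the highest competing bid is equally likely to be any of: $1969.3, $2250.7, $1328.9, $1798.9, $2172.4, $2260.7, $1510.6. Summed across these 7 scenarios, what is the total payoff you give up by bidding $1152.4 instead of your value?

$1473.5

The deviation costs you only when the competing bid falls strictly between $1152.4 and $2020.3; elsewhere both bids give the same outcome.
$1969.3: truthful payoff $51, deviation payoff $0 → loss $51.
$2250.7: outcomes coincide → loss $0.
$1328.9: truthful payoff $691.4, deviation payoff $0 → loss $691.4.
$1798.9: truthful payoff $221.4, deviation payoff $0 → loss $221.4.
$2172.4: outcomes coincide → loss $0.
$2260.7: outcomes coincide → loss $0.
$1510.6: truthful payoff $509.7, deviation payoff $0 → loss $509.7.
Total loss = $51 + $691.4 + $221.4 + $509.7 = $1473.5.
Truthful bidding weakly dominates here: raising your bid can only win items priced above your value, and lowering it can only forfeit items priced below.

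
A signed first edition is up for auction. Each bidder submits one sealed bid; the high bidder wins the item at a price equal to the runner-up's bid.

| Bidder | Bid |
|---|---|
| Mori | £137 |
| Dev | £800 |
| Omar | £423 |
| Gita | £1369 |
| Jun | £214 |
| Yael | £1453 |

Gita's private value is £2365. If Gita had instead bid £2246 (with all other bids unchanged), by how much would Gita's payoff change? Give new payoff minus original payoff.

£912

The highest bid among the other bidders is £1453; Gita's bid doesn't change that.
Original bid £1369: Gita is not highest (top rival bid is £1453); payoff £0.
Alternative bid £2246: Gita is highest, pays the top rival bid £1453; payoff £2365 − £1453 = £912.
Change in payoff = £912 − (£0) = £912.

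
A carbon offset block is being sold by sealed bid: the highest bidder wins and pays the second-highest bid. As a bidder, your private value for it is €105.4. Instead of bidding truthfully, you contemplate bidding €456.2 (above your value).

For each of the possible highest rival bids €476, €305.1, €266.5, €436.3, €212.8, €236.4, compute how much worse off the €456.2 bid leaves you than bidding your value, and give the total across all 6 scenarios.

€930.1

The deviation costs you only when the competing bid falls strictly between €105.4 and €456.2; elsewhere both bids give the same outcome.
€476: outcomes coincide → loss €0.
€305.1: truthful payoff €0, deviation payoff −€199.7 → loss €199.7.
€266.5: truthful payoff €0, deviation payoff −€161.1 → loss €161.1.
€436.3: truthful payoff €0, deviation payoff −€330.9 → loss €330.9.
€212.8: truthful payoff €0, deviation payoff −€107.4 → loss €107.4.
€236.4: truthful payoff €0, deviation payoff −€131 → loss €131.
Total loss = €199.7 + €161.1 + €330.9 + €107.4 + €131 = €930.1.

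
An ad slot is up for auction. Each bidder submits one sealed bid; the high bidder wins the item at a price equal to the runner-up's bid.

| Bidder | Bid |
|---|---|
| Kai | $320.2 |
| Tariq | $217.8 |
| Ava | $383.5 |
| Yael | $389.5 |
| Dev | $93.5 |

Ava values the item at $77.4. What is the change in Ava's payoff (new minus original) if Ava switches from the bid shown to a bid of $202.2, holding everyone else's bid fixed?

$0

The highest bid among the other bidders is $389.5; Ava's bid doesn't change that.
Original bid $383.5: Ava is not highest (top rival bid is $389.5); payoff $0.
Alternative bid $202.2: Ava is not highest (top rival bid is $389.5); payoff $0.
Change in payoff = $0 − ($0) = $0.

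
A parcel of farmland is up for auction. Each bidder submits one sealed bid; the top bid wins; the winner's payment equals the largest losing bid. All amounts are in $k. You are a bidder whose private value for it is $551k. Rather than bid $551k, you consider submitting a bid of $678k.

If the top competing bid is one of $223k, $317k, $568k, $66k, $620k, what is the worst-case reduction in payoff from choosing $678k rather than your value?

$223k: same outcome either way → loss $0k.
$317k: same outcome either way → loss $0k.
$568k: truthful gives $0k, deviation gives −$17k → loss $17k.
$66k: same outcome either way → loss $0k.
$620k: truthful gives $0k, deviation gives −$69k → loss $69k.
Maximum loss: $69k.

$69k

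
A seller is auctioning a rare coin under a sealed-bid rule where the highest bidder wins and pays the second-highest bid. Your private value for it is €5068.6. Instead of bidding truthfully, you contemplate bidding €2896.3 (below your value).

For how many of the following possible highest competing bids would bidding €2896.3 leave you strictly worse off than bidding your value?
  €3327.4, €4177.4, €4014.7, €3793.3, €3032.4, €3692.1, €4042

7

The deviation hurts exactly when the highest competing bid lies strictly between €2896.3 and €5068.6 — underbidding then forfeits a profitable win.
€3327.4: inside the interval → strictly worse (loss €1741.2).
€4177.4: inside the interval → strictly worse (loss €891.2).
€4014.7: inside the interval → strictly worse (loss €1053.9).
€3793.3: inside the interval → strictly worse (loss €1275.3).
€3032.4: inside the interval → strictly worse (loss €2036.2).
€3692.1: inside the interval → strictly worse (loss €1376.5).
€4042: inside the interval → strictly worse (loss €1026.6).
Count: 7.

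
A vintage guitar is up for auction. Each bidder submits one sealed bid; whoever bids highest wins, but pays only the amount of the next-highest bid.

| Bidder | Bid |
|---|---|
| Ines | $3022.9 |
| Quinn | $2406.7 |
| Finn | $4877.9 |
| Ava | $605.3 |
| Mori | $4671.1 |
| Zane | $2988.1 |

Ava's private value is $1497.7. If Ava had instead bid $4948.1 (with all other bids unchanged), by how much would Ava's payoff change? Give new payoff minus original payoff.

−$3380.2

The highest bid among the other bidders is $4877.9; Ava's bid doesn't change that.
Original bid $605.3: Ava is not highest (top rival bid is $4877.9); payoff $0.
Alternative bid $4948.1: Ava is highest, pays the top rival bid $4877.9; payoff $1497.7 − $4877.9 = −$3380.2.
Change in payoff = −$3380.2 − ($0) = −$3380.2.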